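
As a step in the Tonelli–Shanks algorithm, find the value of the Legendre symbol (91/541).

-1

541 ≡ 1 (mod 4), so quadratic reciprocity gives (91/541) = (541/91). Reduce: 541 ≡ 86 (mod 91). Now have (86/91).
Factor out 2: 86 = 2·43. Since 91 ≡ 3 (mod 8), (2/91) = -1. Now have -(43/91).
Both 43 ≡ 3 and 91 ≡ 3 (mod 4), so reciprocity gives (43/91) = -(91/43). Reduce: 91 ≡ 5 (mod 43). Now have (5/43).
5 ≡ 1 (mod 4), so quadratic reciprocity gives (5/43) = (43/5). Reduce: 43 ≡ 3 (mod 5). Now have (3/5).
5 ≡ 1 (mod 4), so quadratic reciprocity gives (3/5) = (5/3). Reduce: 5 ≡ 2 (mod 3). Now have (2/3).
Factor out 2: 2 = 2. Since 3 ≡ 3 (mod 8), (2/3) = -1. Now have -(1/3).
(1/3) = 1. Collecting the sign factors: -1.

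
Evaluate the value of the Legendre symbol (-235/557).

1

(-235/557)
  = (322/557)    [-235 ≡ 322 mod 557]
  = -(161/557)    [557 ≡ 5 mod 8 ⇒ (2/557) = -1]
  = -(557/161)    [QR: 161 ≡ 1 mod 4, sign kept]
  = -(74/161)    [557 ≡ 74 mod 161]
  = -(37/161)    [161 ≡ 1 mod 8 ⇒ (2/161) = +1]
  = -(161/37)    [QR: 37 ≡ 1 mod 4, sign kept]
  = -(13/37)    [161 ≡ 13 mod 37]
  = -(37/13)    [QR: 13 ≡ 1 mod 4, sign kept]
  = -(11/13)    [37 ≡ 11 mod 13]
  = -(13/11)    [QR: 13 ≡ 1 mod 4, sign kept]
  = -(2/11)    [13 ≡ 2 mod 11]
  = (1/11)    [11 ≡ 3 mod 8 ⇒ (2/11) = -1]
  = 1    [(1/11) = 1]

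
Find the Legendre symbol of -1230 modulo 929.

1

Reduce the numerator: -1230 ≡ 628 (mod 929), so (-1230/929) = (628/929).
Factor out 2: 628 = 2^2·157. Since 929 ≡ 1 (mod 8), (2/929) = +1, and (2/929)^2 = +1. Now have (157/929).
157 ≡ 1 (mod 4), so quadratic reciprocity gives (157/929) = (929/157). Reduce: 929 ≡ 144 (mod 157). Now have (144/157).
Factor out 2: 144 = 2^4·9. Since 157 ≡ 5 (mod 8), (2/157) = -1, and (2/157)^4 = +1. Now have (9/157).
9 ≡ 1 (mod 4), so quadratic reciprocity gives (9/157) = (157/9). Reduce: 157 ≡ 4 (mod 9). Now have (4/9).
Factor out 2: 4 = 2^2. Since 9 ≡ 1 (mod 8), (2/9) = +1, and (2/9)^2 = +1. Now have (1/9).
(1/9) = 1. Collecting the sign factors: 1.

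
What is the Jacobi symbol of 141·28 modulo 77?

By multiplicativity, (141·28|77) = (141|77)·(28|77).
First factor (141|77):
Reduce the numerator: 141 ≡ 64 (mod 77), so (141|77) = (64|77).
Factor out 2: 64 = 2^6. Since 77 ≡ 5 (mod 8), (2|77) = -1, and (2|77)^6 = +1. Now have (1|77).
(1|77) = 1. Collecting the sign factors: 1.
Second factor (28|77):
Factor out 2: 28 = 2^2·7. Since 77 ≡ 5 (mod 8), (2|77) = -1, and (2|77)^2 = +1. Now have (7|77).
77 ≡ 1 (mod 4), so quadratic reciprocity gives (7|77) = (77|7). Reduce: 77 ≡ 0 (mod 7). Now have (0|7).
The numerator is now 0 with denominator 7 > 1: the symbol is 0.
Product: (1)·(0) = 0.

0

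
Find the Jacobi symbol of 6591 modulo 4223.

-1

(6591|4223)
  = (2368|4223)    [6591 ≡ 2368 mod 4223]
  = (37|4223)    [4223 ≡ 7 mod 8 ⇒ (2|4223)^6 = +1]
  = (4223|37)    [QR: 37 ≡ 1 mod 4, sign kept]
  = (5|37)    [4223 ≡ 5 mod 37]
  = (37|5)    [QR: 5 ≡ 1 mod 4, sign kept]
  = (2|5)    [37 ≡ 2 mod 5]
  = -(1|5)    [5 ≡ 5 mod 8 ⇒ (2|5) = -1]
  = -1    [(1|5) = 1]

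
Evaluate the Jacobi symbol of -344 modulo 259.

-1

Reduce the numerator: -344 ≡ 174 (mod 259), so (-344 / 259) = (174 / 259).
Factor out 2: 174 = 2·87. Since 259 ≡ 3 (mod 8), (2 / 259) = -1. Now have -(87 / 259).
Both 87 ≡ 3 and 259 ≡ 3 (mod 4), so reciprocity gives (87 / 259) = -(259 / 87). Reduce: 259 ≡ 85 (mod 87). Now have (85 / 87).
85 ≡ 1 (mod 4), so quadratic reciprocity gives (85 / 87) = (87 / 85). Reduce: 87 ≡ 2 (mod 85). Now have (2 / 85).
Factor out 2: 2 = 2. Since 85 ≡ 5 (mod 8), (2 / 85) = -1. Now have -(1 / 85).
(1 / 85) = 1. Collecting the sign factors: -1.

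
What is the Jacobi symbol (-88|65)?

(-88|65)
  = (42|65)    [-88 ≡ 42 mod 65]
  = (21|65)    [65 ≡ 1 mod 8 ⇒ (2|65) = +1]
  = (65|21)    [QR: 21 ≡ 1 mod 4, sign kept]
  = (2|21)    [65 ≡ 2 mod 21]
  = -(1|21)    [21 ≡ 5 mod 8 ⇒ (2|21) = -1]
  = -1    [(1|21) = 1]

-1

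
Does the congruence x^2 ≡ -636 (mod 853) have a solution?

no

Pull out -1: (-636/853) = (-1/853)·(636/853). Since 853 ≡ 1 (mod 4), (-1/853) = +1. Now have (636/853).
Factor out 2: 636 = 2^2·159. Since 853 ≡ 5 (mod 8), (2/853) = -1, and (2/853)^2 = +1. Now have (159/853).
853 ≡ 1 (mod 4), so quadratic reciprocity gives (159/853) = (853/159). Reduce: 853 ≡ 58 (mod 159). Now have (58/159).
Factor out 2: 58 = 2·29. Since 159 ≡ 7 (mod 8), (2/159) = +1. Now have (29/159).
29 ≡ 1 (mod 4), so quadratic reciprocity gives (29/159) = (159/29). Reduce: 159 ≡ 14 (mod 29). Now have (14/29).
Factor out 2: 14 = 2·7. Since 29 ≡ 5 (mod 8), (2/29) = -1. Now have -(7/29).
29 ≡ 1 (mod 4), so quadratic reciprocity gives (7/29) = (29/7). Reduce: 29 ≡ 1 (mod 7). Now have -(1/7).
(1/7) = 1. Collecting the sign factors: -1.
The Legendre symbol is -1, so x^2 ≡ -636 (mod 853) has no solution.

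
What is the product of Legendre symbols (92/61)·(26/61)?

By multiplicativity, (92·26/61) = (92/61)·(26/61).
First factor (92/61):
(92/61)
  = (31/61)    [92 ≡ 31 mod 61]
  = (61/31)    [QR: 61 ≡ 1 mod 4, sign kept]
  = (30/31)    [61 ≡ 30 mod 31]
  = (15/31)    [31 ≡ 7 mod 8 ⇒ (2/31) = +1]
  = -(31/15)    [QR: both ≡ 3 mod 4, sign flips]
  = -(1/15)    [31 ≡ 1 mod 15]
  = -1    [(1/15) = 1]
Second factor (26/61):
(26/61)
  = -(13/61)    [61 ≡ 5 mod 8 ⇒ (2/61) = -1]
  = -(61/13)    [QR: 13 ≡ 1 mod 4, sign kept]
  = -(9/13)    [61 ≡ 9 mod 13]
  = -(13/9)    [QR: 9 ≡ 1 mod 4, sign kept]
  = -(4/9)    [13 ≡ 4 mod 9]
  = -(1/9)    [9 ≡ 1 mod 8 ⇒ (2/9)^2 = +1]
  = -1    [(1/9) = 1]
Product: (-1)·(-1) = 1.

1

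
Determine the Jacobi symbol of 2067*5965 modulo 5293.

By multiplicativity, (2067·5965 / 5293) = (2067 / 5293)·(5965 / 5293).
First factor (2067 / 5293):
5293 ≡ 1 (mod 4), so quadratic reciprocity gives (2067 / 5293) = (5293 / 2067). Reduce: 5293 ≡ 1159 (mod 2067). Now have (1159 / 2067).
Both 1159 ≡ 3 and 2067 ≡ 3 (mod 4), so reciprocity gives (1159 / 2067) = -(2067 / 1159). Reduce: 2067 ≡ 908 (mod 1159). Now have -(908 / 1159).
Factor out 2: 908 = 2^2·227. Since 1159 ≡ 7 (mod 8), (2 / 1159) = +1, and (2 / 1159)^2 = +1. Now have -(227 / 1159).
Both 227 ≡ 3 and 1159 ≡ 3 (mod 4), so reciprocity gives (227 / 1159) = -(1159 / 227). Reduce: 1159 ≡ 24 (mod 227). Now have (24 / 227).
Factor out 2: 24 = 2^3·3. Since 227 ≡ 3 (mod 8), (2 / 227) = -1, and (2 / 227)^3 = -1. Now have -(3 / 227).
Both 3 ≡ 3 and 227 ≡ 3 (mod 4), so reciprocity gives (3 / 227) = -(227 / 3). Reduce: 227 ≡ 2 (mod 3). Now have (2 / 3).
Factor out 2: 2 = 2. Since 3 ≡ 3 (mod 8), (2 / 3) = -1. Now have -(1 / 3).
(1 / 3) = 1. Collecting the sign factors: -1.
Second factor (5965 / 5293):
Reduce the numerator: 5965 ≡ 672 (mod 5293), so (5965 / 5293) = (672 / 5293).
Factor out 2: 672 = 2^5·21. Since 5293 ≡ 5 (mod 8), (2 / 5293) = -1, and (2 / 5293)^5 = -1. Now have -(21 / 5293).
21 ≡ 1 (mod 4), so quadratic reciprocity gives (21 / 5293) = (5293 / 21). Reduce: 5293 ≡ 1 (mod 21). Now have -(1 / 21).
(1 / 21) = 1. Collecting the sign factors: -1.
Product: (-1)·(-1) = 1.

1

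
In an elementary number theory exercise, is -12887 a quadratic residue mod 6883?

no

(-12887/6883)
  = (879/6883)    [-12887 ≡ 879 mod 6883]
  = -(6883/879)    [QR: both ≡ 3 mod 4, sign flips]
  = -(730/879)    [6883 ≡ 730 mod 879]
  = -(365/879)    [879 ≡ 7 mod 8 ⇒ (2/879) = +1]
  = -(879/365)    [QR: 365 ≡ 1 mod 4, sign kept]
  = -(149/365)    [879 ≡ 149 mod 365]
  = -(365/149)    [QR: 149 ≡ 1 mod 4, sign kept]
  = -(67/149)    [365 ≡ 67 mod 149]
  = -(149/67)    [QR: 149 ≡ 1 mod 4, sign kept]
  = -(15/67)    [149 ≡ 15 mod 67]
  = (67/15)    [QR: both ≡ 3 mod 4, sign flips]
  = (7/15)    [67 ≡ 7 mod 15]
  = -(15/7)    [QR: both ≡ 3 mod 4, sign flips]
  = -(1/7)    [15 ≡ 1 mod 7]
  = -1    [(1/7) = 1]
The Legendre symbol is -1, so x^2 ≡ -12887 (mod 6883) has no solution.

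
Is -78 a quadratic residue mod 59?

no

(-78/59)
  = (40/59)    [-78 ≡ 40 mod 59]
  = -(5/59)    [59 ≡ 3 mod 8 ⇒ (2/59)^3 = -1]
  = -(59/5)    [QR: 5 ≡ 1 mod 4, sign kept]
  = -(4/5)    [59 ≡ 4 mod 5]
  = -(1/5)    [5 ≡ 5 mod 8 ⇒ (2/5)^2 = +1]
  = -1    [(1/5) = 1]
(-78/59) = -1, and 59 is prime, so -78 is not a quadratic residue mod 59.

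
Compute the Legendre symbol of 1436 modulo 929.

-1

Reduce the numerator: 1436 ≡ 507 (mod 929), so (1436/929) = (507/929).
929 ≡ 1 (mod 4), so quadratic reciprocity gives (507/929) = (929/507). Reduce: 929 ≡ 422 (mod 507). Now have (422/507).
Factor out 2: 422 = 2·211. Since 507 ≡ 3 (mod 8), (2/507) = -1. Now have -(211/507).
Both 211 ≡ 3 and 507 ≡ 3 (mod 4), so reciprocity gives (211/507) = -(507/211). Reduce: 507 ≡ 85 (mod 211). Now have (85/211).
85 ≡ 1 (mod 4), so quadratic reciprocity gives (85/211) = (211/85). Reduce: 211 ≡ 41 (mod 85). Now have (41/85).
41 ≡ 1 (mod 4), so quadratic reciprocity gives (41/85) = (85/41). Reduce: 85 ≡ 3 (mod 41). Now have (3/41).
41 ≡ 1 (mod 4), so quadratic reciprocity gives (3/41) = (41/3). Reduce: 41 ≡ 2 (mod 3). Now have (2/3).
Factor out 2: 2 = 2. Since 3 ≡ 3 (mod 8), (2/3) = -1. Now have -(1/3).
(1/3) = 1. Collecting the sign factors: -1.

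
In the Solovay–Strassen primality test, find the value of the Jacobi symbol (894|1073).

-1

Factor out 2: 894 = 2·447. Since 1073 ≡ 1 (mod 8), (2|1073) = +1. Now have (447|1073).
1073 ≡ 1 (mod 4), so quadratic reciprocity gives (447|1073) = (1073|447). Reduce: 1073 ≡ 179 (mod 447). Now have (179|447).
Both 179 ≡ 3 and 447 ≡ 3 (mod 4), so reciprocity gives (179|447) = -(447|179). Reduce: 447 ≡ 89 (mod 179). Now have -(89|179).
89 ≡ 1 (mod 4), so quadratic reciprocity gives (89|179) = (179|89). Reduce: 179 ≡ 1 (mod 89). Now have -(1|89).
(1|89) = 1. Collecting the sign factors: -1.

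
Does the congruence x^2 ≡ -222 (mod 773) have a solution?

(-222/773)
  = (222/773)    [773 ≡ 1 mod 4 ⇒ (-1/773) = +1]
  = -(111/773)    [773 ≡ 5 mod 8 ⇒ (2/773) = -1]
  = -(773/111)    [QR: 773 ≡ 1 mod 4, sign kept]
  = -(107/111)    [773 ≡ 107 mod 111]
  = (111/107)    [QR: both ≡ 3 mod 4, sign flips]
  = (4/107)    [111 ≡ 4 mod 107]
  = (1/107)    [107 ≡ 3 mod 8 ⇒ (2/107)^2 = +1]
  = 1    [(1/107) = 1]
(-222/773) = 1, and 773 is prime, so -222 is a quadratic residue mod 773.

yes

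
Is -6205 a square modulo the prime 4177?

(-6205|4177)
  = (2149|4177)    [-6205 ≡ 2149 mod 4177]
  = (4177|2149)    [QR: 2149 ≡ 1 mod 4, sign kept]
  = (2028|2149)    [4177 ≡ 2028 mod 2149]
  = (507|2149)    [2149 ≡ 5 mod 8 ⇒ (2|2149)^2 = +1]
  = (2149|507)    [QR: 2149 ≡ 1 mod 4, sign kept]
  = (121|507)    [2149 ≡ 121 mod 507]
  = (507|121)    [QR: 121 ≡ 1 mod 4, sign kept]
  = (23|121)    [507 ≡ 23 mod 121]
  = (121|23)    [QR: 121 ≡ 1 mod 4, sign kept]
  = (6|23)    [121 ≡ 6 mod 23]
  = (3|23)    [23 ≡ 7 mod 8 ⇒ (2|23) = +1]
  = -(23|3)    [QR: both ≡ 3 mod 4, sign flips]
  = -(2|3)    [23 ≡ 2 mod 3]
  = (1|3)    [3 ≡ 3 mod 8 ⇒ (2|3) = -1]
  = 1    [(1|3) = 1]
The Legendre symbol is 1, so x^2 ≡ -6205 (mod 4177) has solution.

yes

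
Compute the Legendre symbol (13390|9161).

Reduce the numerator: 13390 ≡ 4229 (mod 9161), so (13390|9161) = (4229|9161).
4229 ≡ 1 (mod 4), so quadratic reciprocity gives (4229|9161) = (9161|4229). Reduce: 9161 ≡ 703 (mod 4229). Now have (703|4229).
4229 ≡ 1 (mod 4), so quadratic reciprocity gives (703|4229) = (4229|703). Reduce: 4229 ≡ 11 (mod 703). Now have (11|703).
Both 11 ≡ 3 and 703 ≡ 3 (mod 4), so reciprocity gives (11|703) = -(703|11). Reduce: 703 ≡ 10 (mod 11). Now have -(10|11).
Factor out 2: 10 = 2·5. Since 11 ≡ 3 (mod 8), (2|11) = -1. Now have (5|11).
5 ≡ 1 (mod 4), so quadratic reciprocity gives (5|11) = (11|5). Reduce: 11 ≡ 1 (mod 5). Now have (1|5).
(1|5) = 1. Collecting the sign factors: 1.

1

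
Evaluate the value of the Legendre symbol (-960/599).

(-960/599)
  = -(960/599)    [599 ≡ 3 mod 4 ⇒ (-1/599) = -1]
  = -(361/599)    [960 ≡ 361 mod 599]
  = -(599/361)    [QR: 361 ≡ 1 mod 4, sign kept]
  = -(238/361)    [599 ≡ 238 mod 361]
  = -(119/361)    [361 ≡ 1 mod 8 ⇒ (2/361) = +1]
  = -(361/119)    [QR: 361 ≡ 1 mod 4, sign kept]
  = -(4/119)    [361 ≡ 4 mod 119]
  = -(1/119)    [119 ≡ 7 mod 8 ⇒ (2/119)^2 = +1]
  = -1    [(1/119) = 1]

-1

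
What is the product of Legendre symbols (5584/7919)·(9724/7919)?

By multiplicativity, (5584·9724/7919) = (5584/7919)·(9724/7919).
First factor (5584/7919):
Factor out 2: 5584 = 2^4·349. Since 7919 ≡ 7 (mod 8), (2/7919) = +1, and (2/7919)^4 = +1. Now have (349/7919).
349 ≡ 1 (mod 4), so quadratic reciprocity gives (349/7919) = (7919/349). Reduce: 7919 ≡ 241 (mod 349). Now have (241/349).
241 ≡ 1 (mod 4), so quadratic reciprocity gives (241/349) = (349/241). Reduce: 349 ≡ 108 (mod 241). Now have (108/241).
Factor out 2: 108 = 2^2·27. Since 241 ≡ 1 (mod 8), (2/241) = +1, and (2/241)^2 = +1. Now have (27/241).
241 ≡ 1 (mod 4), so quadratic reciprocity gives (27/241) = (241/27). Reduce: 241 ≡ 25 (mod 27). Now have (25/27).
25 ≡ 1 (mod 4), so quadratic reciprocity gives (25/27) = (27/25). Reduce: 27 ≡ 2 (mod 25). Now have (2/25).
Factor out 2: 2 = 2. Since 25 ≡ 1 (mod 8), (2/25) = +1. Now have (1/25).
(1/25) = 1. Collecting the sign factors: 1.
Second factor (9724/7919):
Reduce the numerator: 9724 ≡ 1805 (mod 7919), so (9724/7919) = (1805/7919).
1805 ≡ 1 (mod 4), so quadratic reciprocity gives (1805/7919) = (7919/1805). Reduce: 7919 ≡ 699 (mod 1805). Now have (699/1805).
1805 ≡ 1 (mod 4), so quadratic reciprocity gives (699/1805) = (1805/699). Reduce: 1805 ≡ 407 (mod 699). Now have (407/699).
Both 407 ≡ 3 and 699 ≡ 3 (mod 4), so reciprocity gives (407/699) = -(699/407). Reduce: 699 ≡ 292 (mod 407). Now have -(292/407).
Factor out 2: 292 = 2^2·73. Since 407 ≡ 7 (mod 8), (2/407) = +1, and (2/407)^2 = +1. Now have -(73/407).
73 ≡ 1 (mod 4), so quadratic reciprocity gives (73/407) = (407/73). Reduce: 407 ≡ 42 (mod 73). Now have -(42/73).
Factor out 2: 42 = 2·21. Since 73 ≡ 1 (mod 8), (2/73) = +1. Now have -(21/73).
21 ≡ 1 (mod 4), so quadratic reciprocity gives (21/73) = (73/21). Reduce: 73 ≡ 10 (mod 21). Now have -(10/21).
Factor out 2: 10 = 2·5. Since 21 ≡ 5 (mod 8), (2/21) = -1. Now have (5/21).
5 ≡ 1 (mod 4), so quadratic reciprocity gives (5/21) = (21/5). Reduce: 21 ≡ 1 (mod 5). Now have (1/5).
(1/5) = 1. Collecting the sign factors: 1.
Product: (1)·(1) = 1.

1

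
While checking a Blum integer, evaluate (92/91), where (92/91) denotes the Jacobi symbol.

(92/91)
  = (1/91)    [92 ≡ 1 mod 91]
  = 1    [(1/91) = 1]

1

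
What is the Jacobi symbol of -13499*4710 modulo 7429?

By multiplicativity, (-13499·4710|7429) = (-13499|7429)·(4710|7429).
First factor (-13499|7429):
Reduce the numerator: -13499 ≡ 1359 (mod 7429), so (-13499|7429) = (1359|7429).
7429 ≡ 1 (mod 4), so quadratic reciprocity gives (1359|7429) = (7429|1359). Reduce: 7429 ≡ 634 (mod 1359). Now have (634|1359).
Factor out 2: 634 = 2·317. Since 1359 ≡ 7 (mod 8), (2|1359) = +1. Now have (317|1359).
317 ≡ 1 (mod 4), so quadratic reciprocity gives (317|1359) = (1359|317). Reduce: 1359 ≡ 91 (mod 317). Now have (91|317).
317 ≡ 1 (mod 4), so quadratic reciprocity gives (91|317) = (317|91). Reduce: 317 ≡ 44 (mod 91). Now have (44|91).
Factor out 2: 44 = 2^2·11. Since 91 ≡ 3 (mod 8), (2|91) = -1, and (2|91)^2 = +1. Now have (11|91).
Both 11 ≡ 3 and 91 ≡ 3 (mod 4), so reciprocity gives (11|91) = -(91|11). Reduce: 91 ≡ 3 (mod 11). Now have -(3|11).
Both 3 ≡ 3 and 11 ≡ 3 (mod 4), so reciprocity gives (3|11) = -(11|3). Reduce: 11 ≡ 2 (mod 3). Now have (2|3).
Factor out 2: 2 = 2. Since 3 ≡ 3 (mod 8), (2|3) = -1. Now have -(1|3).
(1|3) = 1. Collecting the sign factors: -1.
Second factor (4710|7429):
Factor out 2: 4710 = 2·2355. Since 7429 ≡ 5 (mod 8), (2|7429) = -1. Now have -(2355|7429).
7429 ≡ 1 (mod 4), so quadratic reciprocity gives (2355|7429) = (7429|2355). Reduce: 7429 ≡ 364 (mod 2355). Now have -(364|2355).
Factor out 2: 364 = 2^2·91. Since 2355 ≡ 3 (mod 8), (2|2355) = -1, and (2|2355)^2 = +1. Now have -(91|2355).
Both 91 ≡ 3 and 2355 ≡ 3 (mod 4), so reciprocity gives (91|2355) = -(2355|91). Reduce: 2355 ≡ 80 (mod 91). Now have (80|91).
Factor out 2: 80 = 2^4·5. Since 91 ≡ 3 (mod 8), (2|91) = -1, and (2|91)^4 = +1. Now have (5|91).
5 ≡ 1 (mod 4), so quadratic reciprocity gives (5|91) = (91|5). Reduce: 91 ≡ 1 (mod 5). Now have (1|5).
(1|5) = 1. Collecting the sign factors: 1.
Product: (-1)·(1) = -1.

-1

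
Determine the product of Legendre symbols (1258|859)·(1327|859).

By multiplicativity, (1258·1327|859) = (1258|859)·(1327|859).
First factor (1258|859):
(1258|859)
  = (399|859)    [1258 ≡ 399 mod 859]
  = -(859|399)    [QR: both ≡ 3 mod 4, sign flips]
  = -(61|399)    [859 ≡ 61 mod 399]
  = -(399|61)    [QR: 61 ≡ 1 mod 4, sign kept]
  = -(33|61)    [399 ≡ 33 mod 61]
  = -(61|33)    [QR: 33 ≡ 1 mod 4, sign kept]
  = -(28|33)    [61 ≡ 28 mod 33]
  = -(7|33)    [33 ≡ 1 mod 8 ⇒ (2|33)^2 = +1]
  = -(33|7)    [QR: 33 ≡ 1 mod 4, sign kept]
  = -(5|7)    [33 ≡ 5 mod 7]
  = -(7|5)    [QR: 5 ≡ 1 mod 4, sign kept]
  = -(2|5)    [7 ≡ 2 mod 5]
  = (1|5)    [5 ≡ 5 mod 8 ⇒ (2|5) = -1]
  = 1    [(1|5) = 1]
Second factor (1327|859):
(1327|859)
  = (468|859)    [1327 ≡ 468 mod 859]
  = (117|859)    [859 ≡ 3 mod 8 ⇒ (2|859)^2 = +1]
  = (859|117)    [QR: 117 ≡ 1 mod 4, sign kept]
  = (40|117)    [859 ≡ 40 mod 117]
  = -(5|117)    [117 ≡ 5 mod 8 ⇒ (2|117)^3 = -1]
  = -(117|5)    [QR: 5 ≡ 1 mod 4, sign kept]
  = -(2|5)    [117 ≡ 2 mod 5]
  = (1|5)    [5 ≡ 5 mod 8 ⇒ (2|5) = -1]
  = 1    [(1|5) = 1]
Product: (1)·(1) = 1.

1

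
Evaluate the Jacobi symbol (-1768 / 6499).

Pull out -1: (-1768 / 6499) = (-1 / 6499)·(1768 / 6499). Since 6499 ≡ 3 (mod 4), (-1 / 6499) = -1. Now have -(1768 / 6499).
Factor out 2: 1768 = 2^3·221. Since 6499 ≡ 3 (mod 8), (2 / 6499) = -1, and (2 / 6499)^3 = -1. Now have (221 / 6499).
221 ≡ 1 (mod 4), so quadratic reciprocity gives (221 / 6499) = (6499 / 221). Reduce: 6499 ≡ 90 (mod 221). Now have (90 / 221).
Factor out 2: 90 = 2·45. Since 221 ≡ 5 (mod 8), (2 / 221) = -1. Now have -(45 / 221).
45 ≡ 1 (mod 4), so quadratic reciprocity gives (45 / 221) = (221 / 45). Reduce: 221 ≡ 41 (mod 45). Now have -(41 / 45).
41 ≡ 1 (mod 4), so quadratic reciprocity gives (41 / 45) = (45 / 41). Reduce: 45 ≡ 4 (mod 41). Now have -(4 / 41).
Factor out 2: 4 = 2^2. Since 41 ≡ 1 (mod 8), (2 / 41) = +1, and (2 / 41)^2 = +1. Now have -(1 / 41).
(1 / 41) = 1. Collecting the sign factors: -1.

-1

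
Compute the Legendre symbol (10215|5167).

1

Reduce the numerator: 10215 ≡ 5048 (mod 5167), so (10215|5167) = (5048|5167).
Factor out 2: 5048 = 2^3·631. Since 5167 ≡ 7 (mod 8), (2|5167) = +1, and (2|5167)^3 = +1. Now have (631|5167).
Both 631 ≡ 3 and 5167 ≡ 3 (mod 4), so reciprocity gives (631|5167) = -(5167|631). Reduce: 5167 ≡ 119 (mod 631). Now have -(119|631).
Both 119 ≡ 3 and 631 ≡ 3 (mod 4), so reciprocity gives (119|631) = -(631|119). Reduce: 631 ≡ 36 (mod 119). Now have (36|119).
Factor out 2: 36 = 2^2·9. Since 119 ≡ 7 (mod 8), (2|119) = +1, and (2|119)^2 = +1. Now have (9|119).
9 ≡ 1 (mod 4), so quadratic reciprocity gives (9|119) = (119|9). Reduce: 119 ≡ 2 (mod 9). Now have (2|9).
Factor out 2: 2 = 2. Since 9 ≡ 1 (mod 8), (2|9) = +1. Now have (1|9).
(1|9) = 1. Collecting the sign factors: 1.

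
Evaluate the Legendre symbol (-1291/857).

-1

Reduce the numerator: -1291 ≡ 423 (mod 857), so (-1291/857) = (423/857).
857 ≡ 1 (mod 4), so quadratic reciprocity gives (423/857) = (857/423). Reduce: 857 ≡ 11 (mod 423). Now have (11/423).
Both 11 ≡ 3 and 423 ≡ 3 (mod 4), so reciprocity gives (11/423) = -(423/11). Reduce: 423 ≡ 5 (mod 11). Now have -(5/11).
5 ≡ 1 (mod 4), so quadratic reciprocity gives (5/11) = (11/5). Reduce: 11 ≡ 1 (mod 5). Now have -(1/5).
(1/5) = 1. Collecting the sign factors: -1.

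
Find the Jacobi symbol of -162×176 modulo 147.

0

By multiplicativity, (-162·176/147) = (-162/147)·(176/147).
First factor (-162/147):
(-162/147)
  = -(162/147)    [147 ≡ 3 mod 4 ⇒ (-1/147) = -1]
  = -(15/147)    [162 ≡ 15 mod 147]
  = (147/15)    [QR: both ≡ 3 mod 4, sign flips]
  = (12/15)    [147 ≡ 12 mod 15]
  = (3/15)    [15 ≡ 7 mod 8 ⇒ (2/15)^2 = +1]
  = -(15/3)    [QR: both ≡ 3 mod 4, sign flips]
  = -(0/3)    [15 ≡ 0 mod 3]
  = 0    [numerator 0, gcd > 1]
Second factor (176/147):
(176/147)
  = (29/147)    [176 ≡ 29 mod 147]
  = (147/29)    [QR: 29 ≡ 1 mod 4, sign kept]
  = (2/29)    [147 ≡ 2 mod 29]
  = -(1/29)    [29 ≡ 5 mod 8 ⇒ (2/29) = -1]
  = -1    [(1/29) = 1]
Product: (0)·(-1) = 0.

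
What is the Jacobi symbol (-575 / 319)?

-1

Reduce the numerator: -575 ≡ 63 (mod 319), so (-575 / 319) = (63 / 319).
Both 63 ≡ 3 and 319 ≡ 3 (mod 4), so reciprocity gives (63 / 319) = -(319 / 63). Reduce: 319 ≡ 4 (mod 63). Now have -(4 / 63).
Factor out 2: 4 = 2^2. Since 63 ≡ 7 (mod 8), (2 / 63) = +1, and (2 / 63)^2 = +1. Now have -(1 / 63).
(1 / 63) = 1. Collecting the sign factors: -1.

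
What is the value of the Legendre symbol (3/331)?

Both 3 ≡ 3 and 331 ≡ 3 (mod 4), so reciprocity gives (3/331) = -(331/3). Reduce: 331 ≡ 1 (mod 3). Now have -(1/3).
(1/3) = 1. Collecting the sign factors: -1.

-1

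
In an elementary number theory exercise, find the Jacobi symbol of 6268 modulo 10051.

Factor out 2: 6268 = 2^2·1567. Since 10051 ≡ 3 (mod 8), (2|10051) = -1, and (2|10051)^2 = +1. Now have (1567|10051).
Both 1567 ≡ 3 and 10051 ≡ 3 (mod 4), so reciprocity gives (1567|10051) = -(10051|1567). Reduce: 10051 ≡ 649 (mod 1567). Now have -(649|1567).
649 ≡ 1 (mod 4), so quadratic reciprocity gives (649|1567) = (1567|649). Reduce: 1567 ≡ 269 (mod 649). Now have -(269|649).
269 ≡ 1 (mod 4), so quadratic reciprocity gives (269|649) = (649|269). Reduce: 649 ≡ 111 (mod 269). Now have -(111|269).
269 ≡ 1 (mod 4), so quadratic reciprocity gives (111|269) = (269|111). Reduce: 269 ≡ 47 (mod 111). Now have -(47|111).
Both 47 ≡ 3 and 111 ≡ 3 (mod 4), so reciprocity gives (47|111) = -(111|47). Reduce: 111 ≡ 17 (mod 47). Now have (17|47).
17 ≡ 1 (mod 4), so quadratic reciprocity gives (17|47) = (47|17). Reduce: 47 ≡ 13 (mod 17). Now have (13|17).
13 ≡ 1 (mod 4), so quadratic reciprocity gives (13|17) = (17|13). Reduce: 17 ≡ 4 (mod 13). Now have (4|13).
Factor out 2: 4 = 2^2. Since 13 ≡ 5 (mod 8), (2|13) = -1, and (2|13)^2 = +1. Now have (1|13).
(1|13) = 1. Collecting the sign factors: 1.

1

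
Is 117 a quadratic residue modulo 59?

no

Reduce the numerator: 117 ≡ 58 (mod 59), so (117/59) = (58/59).
Factor out 2: 58 = 2·29. Since 59 ≡ 3 (mod 8), (2/59) = -1. Now have -(29/59).
29 ≡ 1 (mod 4), so quadratic reciprocity gives (29/59) = (59/29). Reduce: 59 ≡ 1 (mod 29). Now have -(1/29).
(1/29) = 1. Collecting the sign factors: -1.
(117/59) = -1, and 59 is prime, so 117 is not a quadratic residue mod 59.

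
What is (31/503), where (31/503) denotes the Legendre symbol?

-1

(31/503)
  = -(503/31)    [QR: both ≡ 3 mod 4, sign flips]
  = -(7/31)    [503 ≡ 7 mod 31]
  = (31/7)    [QR: both ≡ 3 mod 4, sign flips]
  = (3/7)    [31 ≡ 3 mod 7]
  = -(7/3)    [QR: both ≡ 3 mod 4, sign flips]
  = -(1/3)    [7 ≡ 1 mod 3]
  = -1    [(1/3) = 1]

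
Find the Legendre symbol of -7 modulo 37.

(-7/37)
  = (30/37)    [-7 ≡ 30 mod 37]
  = -(15/37)    [37 ≡ 5 mod 8 ⇒ (2/37) = -1]
  = -(37/15)    [QR: 37 ≡ 1 mod 4, sign kept]
  = -(7/15)    [37 ≡ 7 mod 15]
  = (15/7)    [QR: both ≡ 3 mod 4, sign flips]
  = (1/7)    [15 ≡ 1 mod 7]
  = 1    [(1/7) = 1]

1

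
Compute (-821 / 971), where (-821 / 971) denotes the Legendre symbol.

-1

Pull out -1: (-821 / 971) = (-1 / 971)·(821 / 971). Since 971 ≡ 3 (mod 4), (-1 / 971) = -1. Now have -(821 / 971).
821 ≡ 1 (mod 4), so quadratic reciprocity gives (821 / 971) = (971 / 821). Reduce: 971 ≡ 150 (mod 821). Now have -(150 / 821).
Factor out 2: 150 = 2·75. Since 821 ≡ 5 (mod 8), (2 / 821) = -1. Now have (75 / 821).
821 ≡ 1 (mod 4), so quadratic reciprocity gives (75 / 821) = (821 / 75). Reduce: 821 ≡ 71 (mod 75). Now have (71 / 75).
Both 71 ≡ 3 and 75 ≡ 3 (mod 4), so reciprocity gives (71 / 75) = -(75 / 71). Reduce: 75 ≡ 4 (mod 71). Now have -(4 / 71).
Factor out 2: 4 = 2^2. Since 71 ≡ 7 (mod 8), (2 / 71) = +1, and (2 / 71)^2 = +1. Now have -(1 / 71).
(1 / 71) = 1. Collecting the sign factors: -1.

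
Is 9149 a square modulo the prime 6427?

no

Reduce the numerator: 9149 ≡ 2722 (mod 6427), so (9149|6427) = (2722|6427).
Factor out 2: 2722 = 2·1361. Since 6427 ≡ 3 (mod 8), (2|6427) = -1. Now have -(1361|6427).
1361 ≡ 1 (mod 4), so quadratic reciprocity gives (1361|6427) = (6427|1361). Reduce: 6427 ≡ 983 (mod 1361). Now have -(983|1361).
1361 ≡ 1 (mod 4), so quadratic reciprocity gives (983|1361) = (1361|983). Reduce: 1361 ≡ 378 (mod 983). Now have -(378|983).
Factor out 2: 378 = 2·189. Since 983 ≡ 7 (mod 8), (2|983) = +1. Now have -(189|983).
189 ≡ 1 (mod 4), so quadratic reciprocity gives (189|983) = (983|189). Reduce: 983 ≡ 38 (mod 189). Now have -(38|189).
Factor out 2: 38 = 2·19. Since 189 ≡ 5 (mod 8), (2|189) = -1. Now have (19|189).
189 ≡ 1 (mod 4), so quadratic reciprocity gives (19|189) = (189|19). Reduce: 189 ≡ 18 (mod 19). Now have (18|19).
Factor out 2: 18 = 2·9. Since 19 ≡ 3 (mod 8), (2|19) = -1. Now have -(9|19).
9 ≡ 1 (mod 4), so quadratic reciprocity gives (9|19) = (19|9). Reduce: 19 ≡ 1 (mod 9). Now have -(1|9).
(1|9) = 1. Collecting the sign factors: -1.
The Legendre symbol is -1, so x^2 ≡ 9149 (mod 6427) has no solution.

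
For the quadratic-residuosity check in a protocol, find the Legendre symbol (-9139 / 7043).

1

Reduce the numerator: -9139 ≡ 4947 (mod 7043), so (-9139 / 7043) = (4947 / 7043).
Both 4947 ≡ 3 and 7043 ≡ 3 (mod 4), so reciprocity gives (4947 / 7043) = -(7043 / 4947). Reduce: 7043 ≡ 2096 (mod 4947). Now have -(2096 / 4947).
Factor out 2: 2096 = 2^4·131. Since 4947 ≡ 3 (mod 8), (2 / 4947) = -1, and (2 / 4947)^4 = +1. Now have -(131 / 4947).
Both 131 ≡ 3 and 4947 ≡ 3 (mod 4), so reciprocity gives (131 / 4947) = -(4947 / 131). Reduce: 4947 ≡ 100 (mod 131). Now have (100 / 131).
Factor out 2: 100 = 2^2·25. Since 131 ≡ 3 (mod 8), (2 / 131) = -1, and (2 / 131)^2 = +1. Now have (25 / 131).
25 ≡ 1 (mod 4), so quadratic reciprocity gives (25 / 131) = (131 / 25). Reduce: 131 ≡ 6 (mod 25). Now have (6 / 25).
Factor out 2: 6 = 2·3. Since 25 ≡ 1 (mod 8), (2 / 25) = +1. Now have (3 / 25).
25 ≡ 1 (mod 4), so quadratic reciprocity gives (3 / 25) = (25 / 3). Reduce: 25 ≡ 1 (mod 3). Now have (1 / 3).
(1 / 3) = 1. Collecting the sign factors: 1.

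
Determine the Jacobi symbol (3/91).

-1

(3/91)
  = -(91/3)    [QR: both ≡ 3 mod 4, sign flips]
  = -(1/3)    [91 ≡ 1 mod 3]
  = -1    [(1/3) = 1]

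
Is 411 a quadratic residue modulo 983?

(411/983)
  = -(983/411)    [QR: both ≡ 3 mod 4, sign flips]
  = -(161/411)    [983 ≡ 161 mod 411]
  = -(411/161)    [QR: 161 ≡ 1 mod 4, sign kept]
  = -(89/161)    [411 ≡ 89 mod 161]
  = -(161/89)    [QR: 89 ≡ 1 mod 4, sign kept]
  = -(72/89)    [161 ≡ 72 mod 89]
  = -(9/89)    [89 ≡ 1 mod 8 ⇒ (2/89)^3 = +1]
  = -(89/9)    [QR: 9 ≡ 1 mod 4, sign kept]
  = -(8/9)    [89 ≡ 8 mod 9]
  = -(1/9)    [9 ≡ 1 mod 8 ⇒ (2/9)^3 = +1]
  = -1    [(1/9) = 1]
The Legendre symbol is -1, so x^2 ≡ 411 (mod 983) has no solution.

no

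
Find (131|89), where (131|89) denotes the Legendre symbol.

1

(131|89)
  = (42|89)    [131 ≡ 42 mod 89]
  = (21|89)    [89 ≡ 1 mod 8 ⇒ (2|89) = +1]
  = (89|21)    [QR: 21 ≡ 1 mod 4, sign kept]
  = (5|21)    [89 ≡ 5 mod 21]
  = (21|5)    [QR: 5 ≡ 1 mod 4, sign kept]
  = (1|5)    [21 ≡ 1 mod 5]
  = 1    [(1|5) = 1]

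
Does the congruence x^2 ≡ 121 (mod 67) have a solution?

(121/67)
  = (54/67)    [121 ≡ 54 mod 67]
  = -(27/67)    [67 ≡ 3 mod 8 ⇒ (2/67) = -1]
  = (67/27)    [QR: both ≡ 3 mod 4, sign flips]
  = (13/27)    [67 ≡ 13 mod 27]
  = (27/13)    [QR: 13 ≡ 1 mod 4, sign kept]
  = (1/13)    [27 ≡ 1 mod 13]
  = 1    [(1/13) = 1]
The Legendre symbol is 1, so x^2 ≡ 121 (mod 67) has solution.

yes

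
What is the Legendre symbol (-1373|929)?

(-1373|929)
  = (485|929)    [-1373 ≡ 485 mod 929]
  = (929|485)    [QR: 485 ≡ 1 mod 4, sign kept]
  = (444|485)    [929 ≡ 444 mod 485]
  = (111|485)    [485 ≡ 5 mod 8 ⇒ (2|485)^2 = +1]
  = (485|111)    [QR: 485 ≡ 1 mod 4, sign kept]
  = (41|111)    [485 ≡ 41 mod 111]
  = (111|41)    [QR: 41 ≡ 1 mod 4, sign kept]
  = (29|41)    [111 ≡ 29 mod 41]
  = (41|29)    [QR: 29 ≡ 1 mod 4, sign kept]
  = (12|29)    [41 ≡ 12 mod 29]
  = (3|29)    [29 ≡ 5 mod 8 ⇒ (2|29)^2 = +1]
  = (29|3)    [QR: 29 ≡ 1 mod 4, sign kept]
  = (2|3)    [29 ≡ 2 mod 3]
  = -(1|3)    [3 ≡ 3 mod 8 ⇒ (2|3) = -1]
  = -1    [(1|3) = 1]

-1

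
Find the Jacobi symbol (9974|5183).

Reduce the numerator: 9974 ≡ 4791 (mod 5183), so (9974|5183) = (4791|5183).
Both 4791 ≡ 3 and 5183 ≡ 3 (mod 4), so reciprocity gives (4791|5183) = -(5183|4791). Reduce: 5183 ≡ 392 (mod 4791). Now have -(392|4791).
Factor out 2: 392 = 2^3·49. Since 4791 ≡ 7 (mod 8), (2|4791) = +1, and (2|4791)^3 = +1. Now have -(49|4791).
49 ≡ 1 (mod 4), so quadratic reciprocity gives (49|4791) = (4791|49). Reduce: 4791 ≡ 38 (mod 49). Now have -(38|49).
Factor out 2: 38 = 2·19. Since 49 ≡ 1 (mod 8), (2|49) = +1. Now have -(19|49).
49 ≡ 1 (mod 4), so quadratic reciprocity gives (19|49) = (49|19). Reduce: 49 ≡ 11 (mod 19). Now have -(11|19).
Both 11 ≡ 3 and 19 ≡ 3 (mod 4), so reciprocity gives (11|19) = -(19|11). Reduce: 19 ≡ 8 (mod 11). Now have (8|11).
Factor out 2: 8 = 2^3. Since 11 ≡ 3 (mod 8), (2|11) = -1, and (2|11)^3 = -1. Now have -(1|11).
(1|11) = 1. Collecting the sign factors: -1.

-1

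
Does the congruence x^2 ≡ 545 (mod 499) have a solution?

(545/499)
  = (46/499)    [545 ≡ 46 mod 499]
  = -(23/499)    [499 ≡ 3 mod 8 ⇒ (2/499) = -1]
  = (499/23)    [QR: both ≡ 3 mod 4, sign flips]
  = (16/23)    [499 ≡ 16 mod 23]
  = (1/23)    [23 ≡ 7 mod 8 ⇒ (2/23)^4 = +1]
  = 1    [(1/23) = 1]
The Legendre symbol is 1, so x^2 ≡ 545 (mod 499) has solution.

yes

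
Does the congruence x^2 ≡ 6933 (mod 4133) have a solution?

Reduce the numerator: 6933 ≡ 2800 (mod 4133), so (6933|4133) = (2800|4133).
Factor out 2: 2800 = 2^4·175. Since 4133 ≡ 5 (mod 8), (2|4133) = -1, and (2|4133)^4 = +1. Now have (175|4133).
4133 ≡ 1 (mod 4), so quadratic reciprocity gives (175|4133) = (4133|175). Reduce: 4133 ≡ 108 (mod 175). Now have (108|175).
Factor out 2: 108 = 2^2·27. Since 175 ≡ 7 (mod 8), (2|175) = +1, and (2|175)^2 = +1. Now have (27|175).
Both 27 ≡ 3 and 175 ≡ 3 (mod 4), so reciprocity gives (27|175) = -(175|27). Reduce: 175 ≡ 13 (mod 27). Now have -(13|27).
13 ≡ 1 (mod 4), so quadratic reciprocity gives (13|27) = (27|13). Reduce: 27 ≡ 1 (mod 13). Now have -(1|13).
(1|13) = 1. Collecting the sign factors: -1.
The Legendre symbol is -1, so x^2 ≡ 6933 (mod 4133) has no solution.

no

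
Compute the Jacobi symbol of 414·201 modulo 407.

-1

By multiplicativity, (414·201|407) = (414|407)·(201|407).
First factor (414|407):
Reduce the numerator: 414 ≡ 7 (mod 407), so (414|407) = (7|407).
Both 7 ≡ 3 and 407 ≡ 3 (mod 4), so reciprocity gives (7|407) = -(407|7). Reduce: 407 ≡ 1 (mod 7). Now have -(1|7).
(1|7) = 1. Collecting the sign factors: -1.
Second factor (201|407):
201 ≡ 1 (mod 4), so quadratic reciprocity gives (201|407) = (407|201). Reduce: 407 ≡ 5 (mod 201). Now have (5|201).
5 ≡ 1 (mod 4), so quadratic reciprocity gives (5|201) = (201|5). Reduce: 201 ≡ 1 (mod 5). Now have (1|5).
(1|5) = 1. Collecting the sign factors: 1.
Product: (-1)·(1) = -1.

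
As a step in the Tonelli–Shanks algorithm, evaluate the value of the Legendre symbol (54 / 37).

(54 / 37)
  = (17 / 37)    [54 ≡ 17 mod 37]
  = (37 / 17)    [QR: 17 ≡ 1 mod 4, sign kept]
  = (3 / 17)    [37 ≡ 3 mod 17]
  = (17 / 3)    [QR: 17 ≡ 1 mod 4, sign kept]
  = (2 / 3)    [17 ≡ 2 mod 3]
  = -(1 / 3)    [3 ≡ 3 mod 8 ⇒ (2 / 3) = -1]
  = -1    [(1 / 3) = 1]

-1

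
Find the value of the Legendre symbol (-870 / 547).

1

Reduce the numerator: -870 ≡ 224 (mod 547), so (-870 / 547) = (224 / 547).
Factor out 2: 224 = 2^5·7. Since 547 ≡ 3 (mod 8), (2 / 547) = -1, and (2 / 547)^5 = -1. Now have -(7 / 547).
Both 7 ≡ 3 and 547 ≡ 3 (mod 4), so reciprocity gives (7 / 547) = -(547 / 7). Reduce: 547 ≡ 1 (mod 7). Now have (1 / 7).
(1 / 7) = 1. Collecting the sign factors: 1.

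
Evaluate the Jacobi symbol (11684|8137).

1

Reduce the numerator: 11684 ≡ 3547 (mod 8137), so (11684|8137) = (3547|8137).
8137 ≡ 1 (mod 4), so quadratic reciprocity gives (3547|8137) = (8137|3547). Reduce: 8137 ≡ 1043 (mod 3547). Now have (1043|3547).
Both 1043 ≡ 3 and 3547 ≡ 3 (mod 4), so reciprocity gives (1043|3547) = -(3547|1043). Reduce: 3547 ≡ 418 (mod 1043). Now have -(418|1043).
Factor out 2: 418 = 2·209. Since 1043 ≡ 3 (mod 8), (2|1043) = -1. Now have (209|1043).
209 ≡ 1 (mod 4), so quadratic reciprocity gives (209|1043) = (1043|209). Reduce: 1043 ≡ 207 (mod 209). Now have (207|209).
209 ≡ 1 (mod 4), so quadratic reciprocity gives (207|209) = (209|207). Reduce: 209 ≡ 2 (mod 207). Now have (2|207).
Factor out 2: 2 = 2. Since 207 ≡ 7 (mod 8), (2|207) = +1. Now have (1|207).
(1|207) = 1. Collecting the sign factors: 1.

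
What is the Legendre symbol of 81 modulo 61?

1

Reduce the numerator: 81 ≡ 20 (mod 61), so (81 / 61) = (20 / 61).
Factor out 2: 20 = 2^2·5. Since 61 ≡ 5 (mod 8), (2 / 61) = -1, and (2 / 61)^2 = +1. Now have (5 / 61).
5 ≡ 1 (mod 4), so quadratic reciprocity gives (5 / 61) = (61 / 5). Reduce: 61 ≡ 1 (mod 5). Now have (1 / 5).
(1 / 5) = 1. Collecting the sign factors: 1.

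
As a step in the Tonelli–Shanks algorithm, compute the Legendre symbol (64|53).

1

(64|53)
  = (11|53)    [64 ≡ 11 mod 53]
  = (53|11)    [QR: 53 ≡ 1 mod 4, sign kept]
  = (9|11)    [53 ≡ 9 mod 11]
  = (11|9)    [QR: 9 ≡ 1 mod 4, sign kept]
  = (2|9)    [11 ≡ 2 mod 9]
  = (1|9)    [9 ≡ 1 mod 8 ⇒ (2|9) = +1]
  = 1    [(1|9) = 1]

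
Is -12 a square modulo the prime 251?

no

(-12/251)
  = -(12/251)    [251 ≡ 3 mod 4 ⇒ (-1/251) = -1]
  = -(3/251)    [251 ≡ 3 mod 8 ⇒ (2/251)^2 = +1]
  = (251/3)    [QR: both ≡ 3 mod 4, sign flips]
  = (2/3)    [251 ≡ 2 mod 3]
  = -(1/3)    [3 ≡ 3 mod 8 ⇒ (2/3) = -1]
  = -1    [(1/3) = 1]
(-12/251) = -1, and 251 is prime, so -12 is not a quadratic residue mod 251.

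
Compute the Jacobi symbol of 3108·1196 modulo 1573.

0

By multiplicativity, (3108·1196/1573) = (3108/1573)·(1196/1573).
First factor (3108/1573):
(3108/1573)
  = (1535/1573)    [3108 ≡ 1535 mod 1573]
  = (1573/1535)    [QR: 1573 ≡ 1 mod 4, sign kept]
  = (38/1535)    [1573 ≡ 38 mod 1535]
  = (19/1535)    [1535 ≡ 7 mod 8 ⇒ (2/1535) = +1]
  = -(1535/19)    [QR: both ≡ 3 mod 4, sign flips]
  = -(15/19)    [1535 ≡ 15 mod 19]
  = (19/15)    [QR: both ≡ 3 mod 4, sign flips]
  = (4/15)    [19 ≡ 4 mod 15]
  = (1/15)    [15 ≡ 7 mod 8 ⇒ (2/15)^2 = +1]
  = 1    [(1/15) = 1]
Second factor (1196/1573):
(1196/1573)
  = (299/1573)    [1573 ≡ 5 mod 8 ⇒ (2/1573)^2 = +1]
  = (1573/299)    [QR: 1573 ≡ 1 mod 4, sign kept]
  = (78/299)    [1573 ≡ 78 mod 299]
  = -(39/299)    [299 ≡ 3 mod 8 ⇒ (2/299) = -1]
  = (299/39)    [QR: both ≡ 3 mod 4, sign flips]
  = (26/39)    [299 ≡ 26 mod 39]
  = (13/39)    [39 ≡ 7 mod 8 ⇒ (2/39) = +1]
  = (39/13)    [QR: 13 ≡ 1 mod 4, sign kept]
  = (0/13)    [39 ≡ 0 mod 13]
  = 0    [numerator 0, gcd > 1]
Product: (1)·(0) = 0.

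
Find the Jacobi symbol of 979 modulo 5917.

5917 ≡ 1 (mod 4), so quadratic reciprocity gives (979|5917) = (5917|979). Reduce: 5917 ≡ 43 (mod 979). Now have (43|979).
Both 43 ≡ 3 and 979 ≡ 3 (mod 4), so reciprocity gives (43|979) = -(979|43). Reduce: 979 ≡ 33 (mod 43). Now have -(33|43).
33 ≡ 1 (mod 4), so quadratic reciprocity gives (33|43) = (43|33). Reduce: 43 ≡ 10 (mod 33). Now have -(10|33).
Factor out 2: 10 = 2·5. Since 33 ≡ 1 (mod 8), (2|33) = +1. Now have -(5|33).
5 ≡ 1 (mod 4), so quadratic reciprocity gives (5|33) = (33|5). Reduce: 33 ≡ 3 (mod 5). Now have -(3|5).
5 ≡ 1 (mod 4), so quadratic reciprocity gives (3|5) = (5|3). Reduce: 5 ≡ 2 (mod 3). Now have -(2|3).
Factor out 2: 2 = 2. Since 3 ≡ 3 (mod 8), (2|3) = -1. Now have (1|3).
(1|3) = 1. Collecting the sign factors: 1.

1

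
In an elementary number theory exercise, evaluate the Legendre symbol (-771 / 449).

1

(-771 / 449)
  = (771 / 449)    [449 ≡ 1 mod 4 ⇒ (-1 / 449) = +1]
  = (322 / 449)    [771 ≡ 322 mod 449]
  = (161 / 449)    [449 ≡ 1 mod 8 ⇒ (2 / 449) = +1]
  = (449 / 161)    [QR: 161 ≡ 1 mod 4, sign kept]
  = (127 / 161)    [449 ≡ 127 mod 161]
  = (161 / 127)    [QR: 161 ≡ 1 mod 4, sign kept]
  = (34 / 127)    [161 ≡ 34 mod 127]
  = (17 / 127)    [127 ≡ 7 mod 8 ⇒ (2 / 127) = +1]
  = (127 / 17)    [QR: 17 ≡ 1 mod 4, sign kept]
  = (8 / 17)    [127 ≡ 8 mod 17]
  = (1 / 17)    [17 ≡ 1 mod 8 ⇒ (2 / 17)^3 = +1]
  = 1    [(1 / 17) = 1]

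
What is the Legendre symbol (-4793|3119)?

(-4793|3119)
  = -(4793|3119)    [3119 ≡ 3 mod 4 ⇒ (-1|3119) = -1]
  = -(1674|3119)    [4793 ≡ 1674 mod 3119]
  = -(837|3119)    [3119 ≡ 7 mod 8 ⇒ (2|3119) = +1]
  = -(3119|837)    [QR: 837 ≡ 1 mod 4, sign kept]
  = -(608|837)    [3119 ≡ 608 mod 837]
  = (19|837)    [837 ≡ 5 mod 8 ⇒ (2|837)^5 = -1]
  = (837|19)    [QR: 837 ≡ 1 mod 4, sign kept]
  = (1|19)    [837 ≡ 1 mod 19]
  = 1    [(1|19) = 1]

1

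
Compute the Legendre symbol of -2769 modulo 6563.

Pull out -1: (-2769 / 6563) = (-1 / 6563)·(2769 / 6563). Since 6563 ≡ 3 (mod 4), (-1 / 6563) = -1. Now have -(2769 / 6563).
2769 ≡ 1 (mod 4), so quadratic reciprocity gives (2769 / 6563) = (6563 / 2769). Reduce: 6563 ≡ 1025 (mod 2769). Now have -(1025 / 2769).
1025 ≡ 1 (mod 4), so quadratic reciprocity gives (1025 / 2769) = (2769 / 1025). Reduce: 2769 ≡ 719 (mod 1025). Now have -(719 / 1025).
1025 ≡ 1 (mod 4), so quadratic reciprocity gives (719 / 1025) = (1025 / 719). Reduce: 1025 ≡ 306 (mod 719). Now have -(306 / 719).
Factor out 2: 306 = 2·153. Since 719 ≡ 7 (mod 8), (2 / 719) = +1. Now have -(153 / 719).
153 ≡ 1 (mod 4), so quadratic reciprocity gives (153 / 719) = (719 / 153). Reduce: 719 ≡ 107 (mod 153). Now have -(107 / 153).
153 ≡ 1 (mod 4), so quadratic reciprocity gives (107 / 153) = (153 / 107). Reduce: 153 ≡ 46 (mod 107). Now have -(46 / 107).
Factor out 2: 46 = 2·23. Since 107 ≡ 3 (mod 8), (2 / 107) = -1. Now have (23 / 107).
Both 23 ≡ 3 and 107 ≡ 3 (mod 4), so reciprocity gives (23 / 107) = -(107 / 23). Reduce: 107 ≡ 15 (mod 23). Now have -(15 / 23).
Both 15 ≡ 3 and 23 ≡ 3 (mod 4), so reciprocity gives (15 / 23) = -(23 / 15). Reduce: 23 ≡ 8 (mod 15). Now have (8 / 15).
Factor out 2: 8 = 2^3. Since 15 ≡ 7 (mod 8), (2 / 15) = +1, and (2 / 15)^3 = +1. Now have (1 / 15).
(1 / 15) = 1. Collecting the sign factors: 1.

1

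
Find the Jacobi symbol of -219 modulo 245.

(-219 / 245)
  = (26 / 245)    [-219 ≡ 26 mod 245]
  = -(13 / 245)    [245 ≡ 5 mod 8 ⇒ (2 / 245) = -1]
  = -(245 / 13)    [QR: 13 ≡ 1 mod 4, sign kept]
  = -(11 / 13)    [245 ≡ 11 mod 13]
  = -(13 / 11)    [QR: 13 ≡ 1 mod 4, sign kept]
  = -(2 / 11)    [13 ≡ 2 mod 11]
  = (1 / 11)    [11 ≡ 3 mod 8 ⇒ (2 / 11) = -1]
  = 1    [(1 / 11) = 1]

1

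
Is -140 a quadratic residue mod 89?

(-140/89)
  = (38/89)    [-140 ≡ 38 mod 89]
  = (19/89)    [89 ≡ 1 mod 8 ⇒ (2/89) = +1]
  = (89/19)    [QR: 89 ≡ 1 mod 4, sign kept]
  = (13/19)    [89 ≡ 13 mod 19]
  = (19/13)    [QR: 13 ≡ 1 mod 4, sign kept]
  = (6/13)    [19 ≡ 6 mod 13]
  = -(3/13)    [13 ≡ 5 mod 8 ⇒ (2/13) = -1]
  = -(13/3)    [QR: 13 ≡ 1 mod 4, sign kept]
  = -(1/3)    [13 ≡ 1 mod 3]
  = -1    [(1/3) = 1]
The Legendre symbol is -1, so x^2 ≡ -140 (mod 89) has no solution.

no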